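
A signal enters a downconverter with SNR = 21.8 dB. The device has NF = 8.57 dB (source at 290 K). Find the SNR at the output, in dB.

By definition F = SNR_in/SNR_out, so in dB: SNR_out = SNR_in − NF
SNR_out = 21.8 − 8.57 = 13.23 dB

13.23 dB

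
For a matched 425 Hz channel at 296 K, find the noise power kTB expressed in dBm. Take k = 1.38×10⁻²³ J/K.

−147.6 dBm

P_n = kTB = 1.38×10⁻²³ × 296 × 4.25×10² = 1.74×10⁻¹⁸ W
In dBm: 10 log₁₀(1.74×10⁻¹⁸ / 10⁻³) = −147.6 dBm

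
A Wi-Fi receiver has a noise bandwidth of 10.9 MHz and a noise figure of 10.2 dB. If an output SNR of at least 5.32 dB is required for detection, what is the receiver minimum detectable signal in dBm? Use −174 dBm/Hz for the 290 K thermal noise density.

−88.1 dBm

Sensitivity = −174 + 10 log₁₀(B) + NF + SNR_min
= −174 + 70.37 + 10.2 + 5.32
= −88.11 dBm → −88.1 dBm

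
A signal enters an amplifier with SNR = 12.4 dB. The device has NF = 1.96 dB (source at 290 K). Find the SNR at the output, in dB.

10.44 dB

By definition F = SNR_in/SNR_out, so in dB: SNR_out = SNR_in − NF
SNR_out = 12.4 − 1.96 = 10.44 dB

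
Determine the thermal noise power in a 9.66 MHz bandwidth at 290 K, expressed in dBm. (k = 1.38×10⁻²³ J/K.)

P_n = kTB = 1.38×10⁻²³ × 290 × 9.66×10⁶ = 3.87×10⁻¹⁴ W
In dBm: 10 log₁₀(3.87×10⁻¹⁴ / 10⁻³) = −104.1 dBm

−104.1 dBm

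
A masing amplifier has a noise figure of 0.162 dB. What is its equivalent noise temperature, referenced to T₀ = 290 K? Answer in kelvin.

F = 10^(0.162/10) = 1.03801
T_e = (F − 1)·T₀ = (1.03801 − 1) × 290 = 11.0 K

11.0 K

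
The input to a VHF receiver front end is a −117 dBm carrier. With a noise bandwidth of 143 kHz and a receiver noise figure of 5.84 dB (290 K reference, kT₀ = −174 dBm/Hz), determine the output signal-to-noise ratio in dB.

−0.4 dB

Noise floor: N = −174 + 10 log₁₀(B) + NF
10 log₁₀(1.43×10⁵) = 51.55 dB
N = −174 + 51.55 + 5.84 = −116.61 dBm
SNR = P_sig − N = −117 − (−116.61) = −0.39 dB → −0.4 dB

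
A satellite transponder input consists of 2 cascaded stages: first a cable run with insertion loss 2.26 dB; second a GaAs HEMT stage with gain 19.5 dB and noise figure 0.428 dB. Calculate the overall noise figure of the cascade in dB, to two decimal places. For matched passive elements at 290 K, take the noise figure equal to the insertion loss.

Convert to linear (a loss of L dB is a gain of −L dB): F_i = 10^(NF_i/10), G_i = 10^(G_i,dB/10)
  Stage 1: F_1 = 10^(2.26/10) = 1.683, G_1 = 10^(−2.26/10) = 0.5943
  Stage 2: F_2 = 10^(0.428/10) = 1.104, G_2 = 10^(19.5/10) = 89.13
Friis cascade:
  F = 1.683 + (1.104 − 1)/0.5943 = 1.857
NF = 10 log₁₀(1.857) = 2.69 dB

2.69 dB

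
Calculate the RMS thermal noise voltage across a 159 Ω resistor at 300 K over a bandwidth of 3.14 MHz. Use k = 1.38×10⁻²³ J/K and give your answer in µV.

V_n = √(4kTRB)
4kTRB = 4 × 1.38×10⁻²³ × 300 × 1.59×10² × 3.14×10⁶ = 8.27×10⁻¹² V²
V_n = √(8.27×10⁻¹²) = 2.88×10⁻⁶ V = 2.88 µV

2.88 µV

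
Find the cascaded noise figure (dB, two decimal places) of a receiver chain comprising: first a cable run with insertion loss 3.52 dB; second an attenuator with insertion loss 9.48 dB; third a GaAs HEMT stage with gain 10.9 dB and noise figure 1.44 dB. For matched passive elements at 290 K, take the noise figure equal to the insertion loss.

Convert to linear (a loss of L dB is a gain of −L dB): F_i = 10^(NF_i/10), G_i = 10^(G_i,dB/10)
  Stage 1: F_1 = 10^(3.52/10) = 2.249, G_1 = 10^(−3.52/10) = 0.4446
  Stage 2: F_2 = 10^(9.48/10) = 8.872, G_2 = 10^(−9.48/10) = 0.1127
  Stage 3: F_3 = 10^(1.44/10) = 1.393, G_3 = 10^(10.9/10) = 12.30
Friis cascade:
  F = 2.249 + (8.872 − 1)/0.4446 + (1.393 − 1)/0.05012 = 27.80
NF = 10 log₁₀(27.80) = 14.44 dB

14.44 dB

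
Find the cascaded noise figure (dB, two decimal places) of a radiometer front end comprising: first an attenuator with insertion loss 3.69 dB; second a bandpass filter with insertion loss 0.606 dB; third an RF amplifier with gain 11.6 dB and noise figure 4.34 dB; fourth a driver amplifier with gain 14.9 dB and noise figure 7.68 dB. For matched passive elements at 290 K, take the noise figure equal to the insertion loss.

9.14 dB

Convert to linear (a loss of L dB is a gain of −L dB): F_i = 10^(NF_i/10), G_i = 10^(G_i,dB/10)
  Stage 1: F_1 = 10^(3.69/10) = 2.339, G_1 = 10^(−3.69/10) = 0.4276
  Stage 2: F_2 = 10^(0.606/10) = 1.150, G_2 = 10^(−0.606/10) = 0.8698
  Stage 3: F_3 = 10^(4.34/10) = 2.716, G_3 = 10^(11.6/10) = 14.45
  Stage 4: F_4 = 10^(7.68/10) = 5.861, G_4 = 10^(14.9/10) = 30.90
Friis cascade:
  F = 2.339 + (1.150 − 1)/0.4276 + (2.716 − 1)/0.3719 + (5.861 − 1)/5.375 = 8.209
NF = 10 log₁₀(8.209) = 9.14 dB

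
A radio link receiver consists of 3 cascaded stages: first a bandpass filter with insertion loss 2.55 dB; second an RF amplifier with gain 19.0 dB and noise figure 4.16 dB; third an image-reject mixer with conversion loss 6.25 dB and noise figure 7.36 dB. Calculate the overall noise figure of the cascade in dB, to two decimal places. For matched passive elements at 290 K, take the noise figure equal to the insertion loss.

6.80 dB

Convert to linear (a loss of L dB is a gain of −L dB): F_i = 10^(NF_i/10), G_i = 10^(G_i,dB/10)
  Stage 1: F_1 = 10^(2.55/10) = 1.799, G_1 = 10^(−2.55/10) = 0.5559
  Stage 2: F_2 = 10^(4.16/10) = 2.606, G_2 = 10^(19.0/10) = 79.43
  Stage 3: F_3 = 10^(7.36/10) = 5.445, G_3 = 10^(−6.25/10) = 0.2371
Friis cascade:
  F = 1.799 + (2.606 − 1)/0.5559 + (5.445 − 1)/44.16 = 4.789
NF = 10 log₁₀(4.789) = 6.80 dB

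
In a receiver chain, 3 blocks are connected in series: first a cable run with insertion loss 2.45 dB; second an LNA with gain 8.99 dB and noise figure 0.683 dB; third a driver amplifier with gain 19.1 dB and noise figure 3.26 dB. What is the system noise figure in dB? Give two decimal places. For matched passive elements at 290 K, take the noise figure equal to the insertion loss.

3.63 dB

Convert to linear (a loss of L dB is a gain of −L dB): F_i = 10^(NF_i/10), G_i = 10^(G_i,dB/10)
  Stage 1: F_1 = 10^(2.45/10) = 1.758, G_1 = 10^(−2.45/10) = 0.5689
  Stage 2: F_2 = 10^(0.683/10) = 1.170, G_2 = 10^(8.99/10) = 7.925
  Stage 3: F_3 = 10^(3.26/10) = 2.118, G_3 = 10^(19.1/10) = 81.28
Friis cascade:
  F = 1.758 + (1.170 − 1)/0.5689 + (2.118 − 1)/4.508 = 2.305
NF = 10 log₁₀(2.305) = 3.63 dB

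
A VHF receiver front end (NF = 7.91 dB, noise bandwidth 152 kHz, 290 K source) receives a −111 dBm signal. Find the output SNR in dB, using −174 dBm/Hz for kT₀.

3.3 dB

Noise floor: N = −174 + 10 log₁₀(B) + NF
10 log₁₀(1.52×10⁵) = 51.82 dB
N = −174 + 51.82 + 7.91 = −114.27 dBm
SNR = P_sig − N = −111 − (−114.27) = 3.27 dB → 3.3 dB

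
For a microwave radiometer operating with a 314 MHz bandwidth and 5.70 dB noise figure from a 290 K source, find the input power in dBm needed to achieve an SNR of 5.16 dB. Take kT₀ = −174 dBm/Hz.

−78.2 dBm

Sensitivity = −174 + 10 log₁₀(B) + NF + SNR_min
= −174 + 84.97 + 5.70 + 5.16
= −78.17 dBm → −78.2 dBm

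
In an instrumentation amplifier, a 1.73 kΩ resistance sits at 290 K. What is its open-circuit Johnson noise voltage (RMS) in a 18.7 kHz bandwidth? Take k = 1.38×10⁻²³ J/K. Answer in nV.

V_n = √(4kTRB)
4kTRB = 4 × 1.38×10⁻²³ × 290 × 1.73×10³ × 1.87×10⁴ = 5.18×10⁻¹³ V²
V_n = √(5.18×10⁻¹³) = 7.20×10⁻⁷ V = 720 nV

720 nV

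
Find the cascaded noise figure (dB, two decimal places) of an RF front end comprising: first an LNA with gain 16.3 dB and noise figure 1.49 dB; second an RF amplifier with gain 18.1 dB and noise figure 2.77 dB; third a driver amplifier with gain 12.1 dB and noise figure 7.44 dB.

Convert to linear (a loss of L dB is a gain of −L dB): F_i = 10^(NF_i/10), G_i = 10^(G_i,dB/10)
  Stage 1: F_1 = 10^(1.49/10) = 1.409, G_1 = 10^(16.3/10) = 42.66
  Stage 2: F_2 = 10^(2.77/10) = 1.892, G_2 = 10^(18.1/10) = 64.57
  Stage 3: F_3 = 10^(7.44/10) = 5.546, G_3 = 10^(12.1/10) = 16.22
Friis cascade:
  F = 1.409 + (1.892 − 1)/42.66 + (5.546 − 1)/2754 = 1.432
NF = 10 log₁₀(1.432) = 1.56 dB

1.56 dB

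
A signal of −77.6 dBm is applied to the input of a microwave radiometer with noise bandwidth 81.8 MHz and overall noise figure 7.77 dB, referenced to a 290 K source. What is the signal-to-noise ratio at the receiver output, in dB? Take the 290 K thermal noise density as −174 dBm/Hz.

Noise floor: N = −174 + 10 log₁₀(B) + NF
10 log₁₀(8.18×10⁷) = 79.13 dB
N = −174 + 79.13 + 7.77 = −87.10 dBm
SNR = P_sig − N = −77.6 − (−87.10) = 9.50 dB → 9.5 dB

9.5 dB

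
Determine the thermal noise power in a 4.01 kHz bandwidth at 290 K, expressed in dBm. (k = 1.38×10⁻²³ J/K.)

−137.9 dBm

P_n = kTB = 1.38×10⁻²³ × 290 × 4.01×10³ = 1.60×10⁻¹⁷ W
In dBm: 10 log₁₀(1.60×10⁻¹⁷ / 10⁻³) = −137.9 dBm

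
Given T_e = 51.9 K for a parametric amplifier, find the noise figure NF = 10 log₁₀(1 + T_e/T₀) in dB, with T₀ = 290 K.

0.715 dB

F = 1 + T_e/T₀ = 1 + 51.9/290 = 1.17897
NF = 10 log₁₀(1.17897) = 0.715 dB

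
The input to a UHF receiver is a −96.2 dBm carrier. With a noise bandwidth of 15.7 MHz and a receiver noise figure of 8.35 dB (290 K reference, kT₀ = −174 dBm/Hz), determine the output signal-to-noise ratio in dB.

Noise floor: N = −174 + 10 log₁₀(B) + NF
10 log₁₀(1.57×10⁷) = 71.96 dB
N = −174 + 71.96 + 8.35 = −93.69 dBm
SNR = P_sig − N = −96.2 − (−93.69) = −2.51 dB → −2.5 dB

−2.5 dB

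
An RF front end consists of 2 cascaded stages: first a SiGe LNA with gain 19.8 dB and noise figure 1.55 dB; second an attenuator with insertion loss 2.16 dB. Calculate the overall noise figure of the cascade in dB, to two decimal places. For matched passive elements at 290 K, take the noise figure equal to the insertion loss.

1.57 dB

Convert to linear (a loss of L dB is a gain of −L dB): F_i = 10^(NF_i/10), G_i = 10^(G_i,dB/10)
  Stage 1: F_1 = 10^(1.55/10) = 1.429, G_1 = 10^(19.8/10) = 95.50
  Stage 2: F_2 = 10^(2.16/10) = 1.644, G_2 = 10^(−2.16/10) = 0.6081
Friis cascade:
  F = 1.429 + (1.644 − 1)/95.50 = 1.436
NF = 10 log₁₀(1.436) = 1.57 dB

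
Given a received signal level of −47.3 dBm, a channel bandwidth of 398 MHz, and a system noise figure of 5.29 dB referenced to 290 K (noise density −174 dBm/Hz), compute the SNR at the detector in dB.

Noise floor: N = −174 + 10 log₁₀(B) + NF
10 log₁₀(3.98×10⁸) = 86 dB
N = −174 + 86 + 5.29 = −82.71 dBm
SNR = P_sig − N = −47.3 − (−82.71) = 35.41 dB → 35.4 dB

35.4 dB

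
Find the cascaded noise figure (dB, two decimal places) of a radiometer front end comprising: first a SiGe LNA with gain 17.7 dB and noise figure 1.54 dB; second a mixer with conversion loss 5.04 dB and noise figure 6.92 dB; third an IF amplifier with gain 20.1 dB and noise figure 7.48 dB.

2.41 dB

Convert to linear (a loss of L dB is a gain of −L dB): F_i = 10^(NF_i/10), G_i = 10^(G_i,dB/10)
  Stage 1: F_1 = 10^(1.54/10) = 1.426, G_1 = 10^(17.7/10) = 58.88
  Stage 2: F_2 = 10^(6.92/10) = 4.920, G_2 = 10^(−5.04/10) = 0.3133
  Stage 3: F_3 = 10^(7.48/10) = 5.598, G_3 = 10^(20.1/10) = 102.3
Friis cascade:
  F = 1.426 + (4.920 − 1)/58.88 + (5.598 − 1)/18.45 = 1.741
NF = 10 log₁₀(1.741) = 2.41 dB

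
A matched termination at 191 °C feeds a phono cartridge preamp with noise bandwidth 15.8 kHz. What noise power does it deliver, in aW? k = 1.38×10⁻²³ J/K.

101 aW

T = 191 °C + 273.15 = 464.15 K
P_n = kTB = 1.38×10⁻²³ × 464.15 × 1.58×10⁴ = 1.01×10⁻¹⁶ W = 101 aW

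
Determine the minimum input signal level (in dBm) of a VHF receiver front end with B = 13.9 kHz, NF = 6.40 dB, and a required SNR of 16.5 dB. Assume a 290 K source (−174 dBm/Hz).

Sensitivity = −174 + 10 log₁₀(B) + NF + SNR_min
= −174 + 41.43 + 6.40 + 16.5
= −109.67 dBm → −109.7 dBm

−109.7 dBm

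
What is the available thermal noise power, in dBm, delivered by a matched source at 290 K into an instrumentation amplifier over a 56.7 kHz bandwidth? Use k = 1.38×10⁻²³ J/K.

P_n = kTB = 1.38×10⁻²³ × 290 × 5.67×10⁴ = 2.27×10⁻¹⁶ W
In dBm: 10 log₁₀(2.27×10⁻¹⁶ / 10⁻³) = −126.4 dBm

−126.4 dBm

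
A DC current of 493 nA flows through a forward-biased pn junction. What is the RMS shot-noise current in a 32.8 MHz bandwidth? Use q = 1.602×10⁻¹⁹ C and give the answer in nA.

2.28 nA

I_n = √(2qI·B)
2qI·B = 2 × 1.602×10⁻¹⁹ × 4.93×10⁻⁷ × 3.28×10⁷ = 5.18×10⁻¹⁸ A²
I_n = √(5.18×10⁻¹⁸) = 2.28×10⁻⁹ A = 2.28 nA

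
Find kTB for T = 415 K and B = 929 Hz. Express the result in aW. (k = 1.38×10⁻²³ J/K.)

5.32 aW

P_n = kTB = 1.38×10⁻²³ × 415 × 9.29×10² = 5.32×10⁻¹⁸ W = 5.32 aW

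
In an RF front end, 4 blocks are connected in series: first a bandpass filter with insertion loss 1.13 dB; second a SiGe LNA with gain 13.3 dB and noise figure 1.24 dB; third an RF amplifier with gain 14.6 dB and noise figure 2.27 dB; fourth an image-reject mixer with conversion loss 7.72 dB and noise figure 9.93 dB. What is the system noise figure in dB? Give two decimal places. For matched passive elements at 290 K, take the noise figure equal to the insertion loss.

2.52 dB

Convert to linear (a loss of L dB is a gain of −L dB): F_i = 10^(NF_i/10), G_i = 10^(G_i,dB/10)
  Stage 1: F_1 = 10^(1.13/10) = 1.297, G_1 = 10^(−1.13/10) = 0.7709
  Stage 2: F_2 = 10^(1.24/10) = 1.330, G_2 = 10^(13.3/10) = 21.38
  Stage 3: F_3 = 10^(2.27/10) = 1.687, G_3 = 10^(14.6/10) = 28.84
  Stage 4: F_4 = 10^(9.93/10) = 9.840, G_4 = 10^(−7.72/10) = 0.1690
Friis cascade:
  F = 1.297 + (1.330 − 1)/0.7709 + (1.687 − 1)/16.48 + (9.840 − 1)/475.3 = 1.786
NF = 10 log₁₀(1.786) = 2.52 dB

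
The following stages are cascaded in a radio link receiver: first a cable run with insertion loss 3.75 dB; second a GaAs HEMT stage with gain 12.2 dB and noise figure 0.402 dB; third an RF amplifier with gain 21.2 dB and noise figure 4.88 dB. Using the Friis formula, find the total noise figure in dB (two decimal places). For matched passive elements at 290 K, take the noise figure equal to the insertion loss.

Convert to linear (a loss of L dB is a gain of −L dB): F_i = 10^(NF_i/10), G_i = 10^(G_i,dB/10)
  Stage 1: F_1 = 10^(3.75/10) = 2.371, G_1 = 10^(−3.75/10) = 0.4217
  Stage 2: F_2 = 10^(0.402/10) = 1.097, G_2 = 10^(12.2/10) = 16.60
  Stage 3: F_3 = 10^(4.88/10) = 3.076, G_3 = 10^(21.2/10) = 131.8
Friis cascade:
  F = 2.371 + (1.097 − 1)/0.4217 + (3.076 − 1)/6.998 = 2.898
NF = 10 log₁₀(2.898) = 4.62 dB

4.62 dB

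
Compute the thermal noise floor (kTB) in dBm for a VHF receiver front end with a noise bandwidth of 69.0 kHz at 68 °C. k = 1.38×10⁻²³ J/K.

T = 68 °C + 273.15 = 341.15 K
P_n = kTB = 1.38×10⁻²³ × 341.15 × 6.90×10⁴ = 3.25×10⁻¹⁶ W
In dBm: 10 log₁₀(3.25×10⁻¹⁶ / 10⁻³) = −124.9 dBm

−124.9 dBm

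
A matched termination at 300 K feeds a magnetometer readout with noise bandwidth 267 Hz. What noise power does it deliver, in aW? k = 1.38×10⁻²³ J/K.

1.11 aW

P_n = kTB = 1.38×10⁻²³ × 300 × 2.67×10² = 1.11×10⁻¹⁸ W = 1.11 aW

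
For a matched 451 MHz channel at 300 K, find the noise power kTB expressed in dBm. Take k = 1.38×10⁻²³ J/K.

−87.3 dBm

P_n = kTB = 1.38×10⁻²³ × 300 × 4.51×10⁸ = 1.87×10⁻¹² W
In dBm: 10 log₁₀(1.87×10⁻¹² / 10⁻³) = −87.3 dBm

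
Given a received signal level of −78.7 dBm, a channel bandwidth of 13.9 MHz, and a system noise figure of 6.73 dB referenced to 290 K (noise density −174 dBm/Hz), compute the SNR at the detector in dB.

17.1 dB

Noise floor: N = −174 + 10 log₁₀(B) + NF
10 log₁₀(1.39×10⁷) = 71.43 dB
N = −174 + 71.43 + 6.73 = −95.84 dBm
SNR = P_sig − N = −78.7 − (−95.84) = 17.14 dB → 17.1 dB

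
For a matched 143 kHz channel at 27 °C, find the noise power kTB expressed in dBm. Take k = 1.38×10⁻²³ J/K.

T = 27 °C + 273.15 = 300.15 K
P_n = kTB = 1.38×10⁻²³ × 300.15 × 1.43×10⁵ = 5.92×10⁻¹⁶ W
In dBm: 10 log₁₀(5.92×10⁻¹⁶ / 10⁻³) = −122.3 dBm

−122.3 dBm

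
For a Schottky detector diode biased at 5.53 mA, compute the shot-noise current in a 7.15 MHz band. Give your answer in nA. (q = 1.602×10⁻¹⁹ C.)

113 nA

I_n = √(2qI·B)
2qI·B = 2 × 1.602×10⁻¹⁹ × 5.53×10⁻³ × 7.15×10⁶ = 1.27×10⁻¹⁴ A²
I_n = √(1.27×10⁻¹⁴) = 1.13×10⁻⁷ A = 113 nA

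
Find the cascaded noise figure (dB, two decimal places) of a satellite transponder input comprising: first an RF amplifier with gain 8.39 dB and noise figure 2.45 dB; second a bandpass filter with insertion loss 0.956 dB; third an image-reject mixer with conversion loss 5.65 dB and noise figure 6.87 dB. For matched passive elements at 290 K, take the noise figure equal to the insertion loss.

Convert to linear (a loss of L dB is a gain of −L dB): F_i = 10^(NF_i/10), G_i = 10^(G_i,dB/10)
  Stage 1: F_1 = 10^(2.45/10) = 1.758, G_1 = 10^(8.39/10) = 6.902
  Stage 2: F_2 = 10^(0.956/10) = 1.246, G_2 = 10^(−0.956/10) = 0.8024
  Stage 3: F_3 = 10^(6.87/10) = 4.864, G_3 = 10^(−5.65/10) = 0.2723
Friis cascade:
  F = 1.758 + (1.246 − 1)/6.902 + (4.864 − 1)/5.539 = 2.491
NF = 10 log₁₀(2.491) = 3.96 dB

3.96 dB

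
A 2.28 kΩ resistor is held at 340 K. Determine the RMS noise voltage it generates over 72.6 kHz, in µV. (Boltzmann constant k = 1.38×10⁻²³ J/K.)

V_n = √(4kTRB)
4kTRB = 4 × 1.38×10⁻²³ × 340 × 2.28×10³ × 7.26×10⁴ = 3.11×10⁻¹² V²
V_n = √(3.11×10⁻¹²) = 1.76×10⁻⁶ V = 1.76 µV

1.76 µV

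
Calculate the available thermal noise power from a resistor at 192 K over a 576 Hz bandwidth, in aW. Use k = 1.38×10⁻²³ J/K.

1.53 aW

P_n = kTB = 1.38×10⁻²³ × 192 × 5.76×10² = 1.53×10⁻¹⁸ W = 1.53 aW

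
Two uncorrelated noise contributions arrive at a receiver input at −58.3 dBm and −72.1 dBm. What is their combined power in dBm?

−58.1 dBm

Convert to linear, add, convert back:
P₁ = 1.48×10⁻⁹ W, P₂ = 6.17×10⁻¹¹ W
P_tot = 1.54×10⁻⁹ W → 10 log₁₀(P_tot / 10⁻³) = −58.1 dBm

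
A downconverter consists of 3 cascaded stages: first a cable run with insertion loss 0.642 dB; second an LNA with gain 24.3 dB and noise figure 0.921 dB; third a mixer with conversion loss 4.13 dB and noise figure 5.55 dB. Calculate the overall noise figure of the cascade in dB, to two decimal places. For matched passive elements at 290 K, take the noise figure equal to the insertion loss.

Convert to linear (a loss of L dB is a gain of −L dB): F_i = 10^(NF_i/10), G_i = 10^(G_i,dB/10)
  Stage 1: F_1 = 10^(0.642/10) = 1.159, G_1 = 10^(−0.642/10) = 0.8626
  Stage 2: F_2 = 10^(0.921/10) = 1.236, G_2 = 10^(24.3/10) = 269.2
  Stage 3: F_3 = 10^(5.55/10) = 3.589, G_3 = 10^(−4.13/10) = 0.3864
Friis cascade:
  F = 1.159 + (1.236 − 1)/0.8626 + (3.589 − 1)/232.2 = 1.444
NF = 10 log₁₀(1.444) = 1.60 dB

1.60 dB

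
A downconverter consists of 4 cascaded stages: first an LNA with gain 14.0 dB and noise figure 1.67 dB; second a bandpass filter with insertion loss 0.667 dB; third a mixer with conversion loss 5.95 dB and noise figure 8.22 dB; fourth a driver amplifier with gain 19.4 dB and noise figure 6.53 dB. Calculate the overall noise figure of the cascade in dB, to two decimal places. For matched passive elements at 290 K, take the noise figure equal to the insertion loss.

Convert to linear (a loss of L dB is a gain of −L dB): F_i = 10^(NF_i/10), G_i = 10^(G_i,dB/10)
  Stage 1: F_1 = 10^(1.67/10) = 1.469, G_1 = 10^(14.0/10) = 25.12
  Stage 2: F_2 = 10^(0.667/10) = 1.166, G_2 = 10^(−0.667/10) = 0.8576
  Stage 3: F_3 = 10^(8.22/10) = 6.637, G_3 = 10^(−5.95/10) = 0.2541
  Stage 4: F_4 = 10^(6.53/10) = 4.498, G_4 = 10^(19.4/10) = 87.10
Friis cascade:
  F = 1.469 + (1.166 − 1)/25.12 + (6.637 − 1)/21.54 + (4.498 − 1)/5.474 = 2.376
NF = 10 log₁₀(2.376) = 3.76 dB

3.76 dB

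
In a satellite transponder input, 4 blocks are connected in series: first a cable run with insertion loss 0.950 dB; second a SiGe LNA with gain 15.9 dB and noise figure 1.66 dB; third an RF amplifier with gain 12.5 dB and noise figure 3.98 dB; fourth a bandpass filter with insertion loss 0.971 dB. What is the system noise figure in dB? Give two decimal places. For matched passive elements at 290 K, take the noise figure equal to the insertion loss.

2.72 dB

Convert to linear (a loss of L dB is a gain of −L dB): F_i = 10^(NF_i/10), G_i = 10^(G_i,dB/10)
  Stage 1: F_1 = 10^(0.950/10) = 1.245, G_1 = 10^(−0.950/10) = 0.8035
  Stage 2: F_2 = 10^(1.66/10) = 1.466, G_2 = 10^(15.9/10) = 38.90
  Stage 3: F_3 = 10^(3.98/10) = 2.500, G_3 = 10^(12.5/10) = 17.78
  Stage 4: F_4 = 10^(0.971/10) = 1.251, G_4 = 10^(−0.971/10) = 0.7997
Friis cascade:
  F = 1.245 + (1.466 − 1)/0.8035 + (2.500 − 1)/31.26 + (1.251 − 1)/555.9 = 1.872
NF = 10 log₁₀(1.872) = 2.72 dB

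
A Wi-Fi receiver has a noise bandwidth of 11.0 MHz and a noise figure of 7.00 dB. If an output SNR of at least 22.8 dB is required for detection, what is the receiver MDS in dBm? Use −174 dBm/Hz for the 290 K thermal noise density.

Sensitivity = −174 + 10 log₁₀(B) + NF + SNR_min
= −174 + 70.41 + 7.00 + 22.8
= −73.79 dBm → −73.8 dBm

−73.8 dBm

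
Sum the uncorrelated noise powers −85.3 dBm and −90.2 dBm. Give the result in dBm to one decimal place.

−84.1 dBm

Convert to linear, add, convert back:
P₁ = 2.95×10⁻¹² W, P₂ = 9.55×10⁻¹³ W
P_tot = 3.91×10⁻¹² W → 10 log₁₀(P_tot / 10⁻³) = −84.1 dBm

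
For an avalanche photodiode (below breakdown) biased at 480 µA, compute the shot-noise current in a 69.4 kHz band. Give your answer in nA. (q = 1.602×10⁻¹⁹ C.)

I_n = √(2qI·B)
2qI·B = 2 × 1.602×10⁻¹⁹ × 4.80×10⁻⁴ × 6.94×10⁴ = 1.07×10⁻¹⁷ A²
I_n = √(1.07×10⁻¹⁷) = 3.27×10⁻⁹ A = 3.27 nA

3.27 nA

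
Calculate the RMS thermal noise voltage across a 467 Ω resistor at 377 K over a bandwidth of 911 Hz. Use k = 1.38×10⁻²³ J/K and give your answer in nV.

94.1 nV

V_n = √(4kTRB)
4kTRB = 4 × 1.38×10⁻²³ × 377 × 4.67×10² × 9.11×10² = 8.85×10⁻¹⁵ V²
V_n = √(8.85×10⁻¹⁵) = 9.41×10⁻⁸ V = 94.1 nV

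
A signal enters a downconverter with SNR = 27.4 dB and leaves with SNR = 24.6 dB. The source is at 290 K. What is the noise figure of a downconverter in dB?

2.8 dB

NF (dB) = SNR_in(dB) − SNR_out(dB) when the source is at T₀
NF = 27.4 − 24.6 = 2.8 dB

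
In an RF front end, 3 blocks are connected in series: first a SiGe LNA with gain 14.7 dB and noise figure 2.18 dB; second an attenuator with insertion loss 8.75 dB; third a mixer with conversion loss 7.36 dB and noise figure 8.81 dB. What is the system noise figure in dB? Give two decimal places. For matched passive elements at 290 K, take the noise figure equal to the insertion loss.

Convert to linear (a loss of L dB is a gain of −L dB): F_i = 10^(NF_i/10), G_i = 10^(G_i,dB/10)
  Stage 1: F_1 = 10^(2.18/10) = 1.652, G_1 = 10^(14.7/10) = 29.51
  Stage 2: F_2 = 10^(8.75/10) = 7.499, G_2 = 10^(−8.75/10) = 0.1334
  Stage 3: F_3 = 10^(8.81/10) = 7.603, G_3 = 10^(−7.36/10) = 0.1837
Friis cascade:
  F = 1.652 + (7.499 − 1)/29.51 + (7.603 − 1)/3.936 = 3.550
NF = 10 log₁₀(3.550) = 5.50 dB

5.50 dB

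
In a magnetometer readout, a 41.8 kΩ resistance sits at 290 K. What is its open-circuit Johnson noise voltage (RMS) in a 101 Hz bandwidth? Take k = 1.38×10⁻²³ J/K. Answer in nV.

260 nV

V_n = √(4kTRB)
4kTRB = 4 × 1.38×10⁻²³ × 290 × 4.18×10⁴ × 1.01×10² = 6.76×10⁻¹⁴ V²
V_n = √(6.76×10⁻¹⁴) = 2.60×10⁻⁷ V = 260 nV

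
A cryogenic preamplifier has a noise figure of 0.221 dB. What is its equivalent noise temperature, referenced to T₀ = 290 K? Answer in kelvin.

F = 10^(0.221/10) = 1.0522
T_e = (F − 1)·T₀ = (1.0522 − 1) × 290 = 15.1 K

15.1 K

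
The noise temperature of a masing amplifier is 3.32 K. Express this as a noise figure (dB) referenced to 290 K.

F = 1 + T_e/T₀ = 1 + 3.32/290 = 1.01145
NF = 10 log₁₀(1.01145) = 0.049 dB

0.049 dB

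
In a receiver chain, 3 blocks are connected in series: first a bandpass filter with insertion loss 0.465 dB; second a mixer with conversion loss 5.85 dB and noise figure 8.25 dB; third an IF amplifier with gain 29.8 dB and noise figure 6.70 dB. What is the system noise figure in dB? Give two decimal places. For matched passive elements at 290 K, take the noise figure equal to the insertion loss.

Convert to linear (a loss of L dB is a gain of −L dB): F_i = 10^(NF_i/10), G_i = 10^(G_i,dB/10)
  Stage 1: F_1 = 10^(0.465/10) = 1.113, G_1 = 10^(−0.465/10) = 0.8985
  Stage 2: F_2 = 10^(8.25/10) = 6.683, G_2 = 10^(−5.85/10) = 0.2600
  Stage 3: F_3 = 10^(6.70/10) = 4.677, G_3 = 10^(29.8/10) = 955.0
Friis cascade:
  F = 1.113 + (6.683 − 1)/0.8985 + (4.677 − 1)/0.2336 = 23.18
NF = 10 log₁₀(23.18) = 13.65 dB

13.65 dB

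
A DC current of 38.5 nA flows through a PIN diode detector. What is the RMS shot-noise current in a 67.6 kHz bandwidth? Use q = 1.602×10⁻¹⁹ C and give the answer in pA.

28.9 pA

I_n = √(2qI·B)
2qI·B = 2 × 1.602×10⁻¹⁹ × 3.85×10⁻⁸ × 6.76×10⁴ = 8.34×10⁻²² A²
I_n = √(8.34×10⁻²²) = 2.89×10⁻¹¹ A = 28.9 pA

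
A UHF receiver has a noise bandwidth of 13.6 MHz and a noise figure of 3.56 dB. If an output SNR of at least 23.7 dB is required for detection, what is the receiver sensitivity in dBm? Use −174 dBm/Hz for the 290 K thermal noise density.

−75.4 dBm

Sensitivity = −174 + 10 log₁₀(B) + NF + SNR_min
= −174 + 71.34 + 3.56 + 23.7
= −75.40 dBm → −75.4 dBm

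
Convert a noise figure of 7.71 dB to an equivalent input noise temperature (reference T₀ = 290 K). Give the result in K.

1422 K

F = 10^(7.71/10) = 5.90201
T_e = (F − 1)·T₀ = (5.90201 − 1) × 290 = 1422 K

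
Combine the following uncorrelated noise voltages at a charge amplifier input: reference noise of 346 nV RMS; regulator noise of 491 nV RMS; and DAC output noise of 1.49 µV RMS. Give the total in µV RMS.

1.61 µV

Uncorrelated sources add in power (mean-square): V_tot = √(ΣV_i²)
V_tot = √[(3.46×10⁻⁷)² + (4.91×10⁻⁷)² + (1.49×10⁻⁶)²] = 1.61×10⁻⁶ V = 1.61 µV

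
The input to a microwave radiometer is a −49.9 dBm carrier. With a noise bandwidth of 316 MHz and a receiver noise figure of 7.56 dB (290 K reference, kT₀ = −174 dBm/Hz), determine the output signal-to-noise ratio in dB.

Noise floor: N = −174 + 10 log₁₀(B) + NF
10 log₁₀(3.16×10⁸) = 85 dB
N = −174 + 85 + 7.56 = −81.44 dBm
SNR = P_sig − N = −49.9 − (−81.44) = 31.54 dB → 31.5 dB

31.5 dB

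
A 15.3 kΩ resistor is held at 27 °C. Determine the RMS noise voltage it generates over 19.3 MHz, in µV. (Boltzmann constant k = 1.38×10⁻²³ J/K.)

T = 27 °C + 273.15 = 300.15 K
V_n = √(4kTRB)
4kTRB = 4 × 1.38×10⁻²³ × 300.15 × 1.53×10⁴ × 1.93×10⁷ = 4.89×10⁻⁹ V²
V_n = √(4.89×10⁻⁹) = 6.99×10⁻⁵ V = 69.9 µV

69.9 µV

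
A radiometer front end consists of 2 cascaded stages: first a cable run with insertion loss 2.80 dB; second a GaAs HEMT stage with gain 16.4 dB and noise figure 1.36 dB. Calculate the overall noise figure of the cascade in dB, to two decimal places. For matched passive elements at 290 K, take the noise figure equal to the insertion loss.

Convert to linear (a loss of L dB is a gain of −L dB): F_i = 10^(NF_i/10), G_i = 10^(G_i,dB/10)
  Stage 1: F_1 = 10^(2.80/10) = 1.905, G_1 = 10^(−2.80/10) = 0.5248
  Stage 2: F_2 = 10^(1.36/10) = 1.368, G_2 = 10^(16.4/10) = 43.65
Friis cascade:
  F = 1.905 + (1.368 − 1)/0.5248 = 2.606
NF = 10 log₁₀(2.606) = 4.16 dB

4.16 dB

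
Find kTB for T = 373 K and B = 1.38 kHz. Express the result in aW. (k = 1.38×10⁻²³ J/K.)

P_n = kTB = 1.38×10⁻²³ × 373 × 1.38×10³ = 7.10×10⁻¹⁸ W = 7.10 aW

7.10 aW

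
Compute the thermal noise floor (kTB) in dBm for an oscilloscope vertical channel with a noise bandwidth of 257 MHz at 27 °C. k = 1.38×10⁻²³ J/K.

T = 27 °C + 273.15 = 300.15 K
P_n = kTB = 1.38×10⁻²³ × 300.15 × 2.57×10⁸ = 1.06×10⁻¹² W
In dBm: 10 log₁₀(1.06×10⁻¹² / 10⁻³) = −89.7 dBm

−89.7 dBm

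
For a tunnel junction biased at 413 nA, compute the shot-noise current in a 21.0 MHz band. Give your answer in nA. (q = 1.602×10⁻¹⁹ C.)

I_n = √(2qI·B)
2qI·B = 2 × 1.602×10⁻¹⁹ × 4.13×10⁻⁷ × 2.10×10⁷ = 2.78×10⁻¹⁸ A²
I_n = √(2.78×10⁻¹⁸) = 1.67×10⁻⁹ A = 1.67 nA

1.67 nA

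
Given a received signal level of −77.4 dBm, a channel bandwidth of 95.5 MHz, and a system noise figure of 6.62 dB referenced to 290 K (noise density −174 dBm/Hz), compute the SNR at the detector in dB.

10.2 dB

Noise floor: N = −174 + 10 log₁₀(B) + NF
10 log₁₀(9.55×10⁷) = 79.8 dB
N = −174 + 79.8 + 6.62 = −87.58 dBm
SNR = P_sig − N = −77.4 − (−87.58) = 10.18 dB → 10.2 dB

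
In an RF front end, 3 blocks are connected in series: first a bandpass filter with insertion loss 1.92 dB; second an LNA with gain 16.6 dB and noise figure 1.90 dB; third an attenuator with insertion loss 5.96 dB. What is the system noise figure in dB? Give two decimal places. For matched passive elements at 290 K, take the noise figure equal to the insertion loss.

4.00 dB

Convert to linear (a loss of L dB is a gain of −L dB): F_i = 10^(NF_i/10), G_i = 10^(G_i,dB/10)
  Stage 1: F_1 = 10^(1.92/10) = 1.556, G_1 = 10^(−1.92/10) = 0.6427
  Stage 2: F_2 = 10^(1.90/10) = 1.549, G_2 = 10^(16.6/10) = 45.71
  Stage 3: F_3 = 10^(5.96/10) = 3.945, G_3 = 10^(−5.96/10) = 0.2535
Friis cascade:
  F = 1.556 + (1.549 − 1)/0.6427 + (3.945 − 1)/29.38 = 2.510
NF = 10 log₁₀(2.510) = 4.00 dB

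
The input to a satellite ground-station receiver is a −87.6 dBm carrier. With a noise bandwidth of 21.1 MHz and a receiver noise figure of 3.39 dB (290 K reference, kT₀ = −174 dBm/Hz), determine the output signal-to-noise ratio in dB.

9.8 dB

Noise floor: N = −174 + 10 log₁₀(B) + NF
10 log₁₀(2.11×10⁷) = 73.24 dB
N = −174 + 73.24 + 3.39 = −97.37 dBm
SNR = P_sig − N = −87.6 − (−97.37) = 9.77 dB → 9.8 dB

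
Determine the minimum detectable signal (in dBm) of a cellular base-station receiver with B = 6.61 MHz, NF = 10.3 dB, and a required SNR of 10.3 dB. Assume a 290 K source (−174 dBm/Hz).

Sensitivity = −174 + 10 log₁₀(B) + NF + SNR_min
= −174 + 68.2 + 10.3 + 10.3
= −85.2 dBm → −85.2 dBm

−85.2 dBm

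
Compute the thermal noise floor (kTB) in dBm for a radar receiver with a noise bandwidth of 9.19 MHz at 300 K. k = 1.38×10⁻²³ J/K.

−104.2 dBm

P_n = kTB = 1.38×10⁻²³ × 300 × 9.19×10⁶ = 3.80×10⁻¹⁴ W
In dBm: 10 log₁₀(3.80×10⁻¹⁴ / 10⁻³) = −104.2 dBm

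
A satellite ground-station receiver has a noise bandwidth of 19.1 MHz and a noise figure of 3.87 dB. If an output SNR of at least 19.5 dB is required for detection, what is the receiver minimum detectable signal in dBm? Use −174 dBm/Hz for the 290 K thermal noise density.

−77.8 dBm

Sensitivity = −174 + 10 log₁₀(B) + NF + SNR_min
= −174 + 72.81 + 3.87 + 19.5
= −77.82 dBm → −77.8 dBm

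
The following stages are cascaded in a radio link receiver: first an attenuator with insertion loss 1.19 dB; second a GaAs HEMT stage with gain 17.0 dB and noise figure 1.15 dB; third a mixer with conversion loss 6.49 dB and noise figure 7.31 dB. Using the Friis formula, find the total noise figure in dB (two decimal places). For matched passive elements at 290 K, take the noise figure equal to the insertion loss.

2.62 dB

Convert to linear (a loss of L dB is a gain of −L dB): F_i = 10^(NF_i/10), G_i = 10^(G_i,dB/10)
  Stage 1: F_1 = 10^(1.19/10) = 1.315, G_1 = 10^(−1.19/10) = 0.7603
  Stage 2: F_2 = 10^(1.15/10) = 1.303, G_2 = 10^(17.0/10) = 50.12
  Stage 3: F_3 = 10^(7.31/10) = 5.383, G_3 = 10^(−6.49/10) = 0.2244
Friis cascade:
  F = 1.315 + (1.303 − 1)/0.7603 + (5.383 − 1)/38.11 = 1.829
NF = 10 log₁₀(1.829) = 2.62 dB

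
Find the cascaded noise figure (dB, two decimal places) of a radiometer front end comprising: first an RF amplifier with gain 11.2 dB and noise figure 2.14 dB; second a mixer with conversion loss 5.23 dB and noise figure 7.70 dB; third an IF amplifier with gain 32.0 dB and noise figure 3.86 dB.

3.75 dB

Convert to linear (a loss of L dB is a gain of −L dB): F_i = 10^(NF_i/10), G_i = 10^(G_i,dB/10)
  Stage 1: F_1 = 10^(2.14/10) = 1.637, G_1 = 10^(11.2/10) = 13.18
  Stage 2: F_2 = 10^(7.70/10) = 5.888, G_2 = 10^(−5.23/10) = 0.2999
  Stage 3: F_3 = 10^(3.86/10) = 2.432, G_3 = 10^(32.0/10) = 1585
Friis cascade:
  F = 1.637 + (5.888 − 1)/13.18 + (2.432 − 1)/3.954 = 2.370
NF = 10 log₁₀(2.370) = 3.75 dB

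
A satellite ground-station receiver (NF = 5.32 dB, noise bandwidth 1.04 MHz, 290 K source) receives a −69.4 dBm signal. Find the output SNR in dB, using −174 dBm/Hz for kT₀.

Noise floor: N = −174 + 10 log₁₀(B) + NF
10 log₁₀(1.04×10⁶) = 60.17 dB
N = −174 + 60.17 + 5.32 = −108.51 dBm
SNR = P_sig − N = −69.4 − (−108.51) = 39.11 dB → 39.1 dB

39.1 dB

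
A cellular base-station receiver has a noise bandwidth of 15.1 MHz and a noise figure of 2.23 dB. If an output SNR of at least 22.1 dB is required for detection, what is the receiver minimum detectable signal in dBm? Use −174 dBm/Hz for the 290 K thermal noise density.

−77.9 dBm

Sensitivity = −174 + 10 log₁₀(B) + NF + SNR_min
= −174 + 71.79 + 2.23 + 22.1
= −77.88 dBm → −77.9 dBm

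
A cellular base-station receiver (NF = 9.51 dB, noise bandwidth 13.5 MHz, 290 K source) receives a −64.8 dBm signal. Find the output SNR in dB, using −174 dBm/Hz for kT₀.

28.4 dB

Noise floor: N = −174 + 10 log₁₀(B) + NF
10 log₁₀(1.35×10⁷) = 71.3 dB
N = −174 + 71.3 + 9.51 = −93.19 dBm
SNR = P_sig − N = −64.8 − (−93.19) = 28.39 dB → 28.4 dB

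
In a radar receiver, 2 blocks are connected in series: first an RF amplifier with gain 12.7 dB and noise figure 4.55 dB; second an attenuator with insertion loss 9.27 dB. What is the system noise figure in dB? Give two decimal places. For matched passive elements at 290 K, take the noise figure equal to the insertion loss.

5.12 dB

Convert to linear (a loss of L dB is a gain of −L dB): F_i = 10^(NF_i/10), G_i = 10^(G_i,dB/10)
  Stage 1: F_1 = 10^(4.55/10) = 2.851, G_1 = 10^(12.7/10) = 18.62
  Stage 2: F_2 = 10^(9.27/10) = 8.453, G_2 = 10^(−9.27/10) = 0.1183
Friis cascade:
  F = 2.851 + (8.453 − 1)/18.62 = 3.251
NF = 10 log₁₀(3.251) = 5.12 dB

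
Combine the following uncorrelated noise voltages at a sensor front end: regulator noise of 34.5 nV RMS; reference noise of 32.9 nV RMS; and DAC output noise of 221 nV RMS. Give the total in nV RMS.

226 nV

Uncorrelated sources add in power (mean-square): V_tot = √(ΣV_i²)
V_tot = √[(3.45×10⁻⁸)² + (3.29×10⁻⁸)² + (2.21×10⁻⁷)²] = 2.26×10⁻⁷ V = 226 nV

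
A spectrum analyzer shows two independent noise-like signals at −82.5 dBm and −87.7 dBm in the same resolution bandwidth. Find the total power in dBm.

−81.4 dBm

Convert to linear, add, convert back:
P₁ = 5.62×10⁻¹² W, P₂ = 1.70×10⁻¹² W
P_tot = 7.32×10⁻¹² W → 10 log₁₀(P_tot / 10⁻³) = −81.4 dBm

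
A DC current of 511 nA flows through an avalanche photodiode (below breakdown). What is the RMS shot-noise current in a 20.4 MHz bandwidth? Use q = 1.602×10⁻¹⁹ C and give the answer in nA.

I_n = √(2qI·B)
2qI·B = 2 × 1.602×10⁻¹⁹ × 5.11×10⁻⁷ × 2.04×10⁷ = 3.34×10⁻¹⁸ A²
I_n = √(3.34×10⁻¹⁸) = 1.83×10⁻⁹ A = 1.83 nA

1.83 nA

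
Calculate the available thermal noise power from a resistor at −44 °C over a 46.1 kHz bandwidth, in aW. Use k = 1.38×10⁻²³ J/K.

146 aW

T = −44 °C + 273.15 = 229.15 K
P_n = kTB = 1.38×10⁻²³ × 229.15 × 4.61×10⁴ = 1.46×10⁻¹⁶ W = 146 aW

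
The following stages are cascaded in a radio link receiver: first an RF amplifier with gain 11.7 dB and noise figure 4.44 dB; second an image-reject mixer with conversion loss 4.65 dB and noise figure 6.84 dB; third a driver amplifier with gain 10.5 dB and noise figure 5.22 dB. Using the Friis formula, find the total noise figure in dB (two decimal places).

Convert to linear (a loss of L dB is a gain of −L dB): F_i = 10^(NF_i/10), G_i = 10^(G_i,dB/10)
  Stage 1: F_1 = 10^(4.44/10) = 2.780, G_1 = 10^(11.7/10) = 14.79
  Stage 2: F_2 = 10^(6.84/10) = 4.831, G_2 = 10^(−4.65/10) = 0.3428
  Stage 3: F_3 = 10^(5.22/10) = 3.327, G_3 = 10^(10.5/10) = 11.22
Friis cascade:
  F = 2.780 + (4.831 − 1)/14.79 + (3.327 − 1)/5.070 = 3.498
NF = 10 log₁₀(3.498) = 5.44 dB

5.44 dB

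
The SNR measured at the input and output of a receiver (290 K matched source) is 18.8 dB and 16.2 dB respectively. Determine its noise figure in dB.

2.6 dB

NF (dB) = SNR_in(dB) − SNR_out(dB) when the source is at T₀
NF = 18.8 − 16.2 = 2.6 dB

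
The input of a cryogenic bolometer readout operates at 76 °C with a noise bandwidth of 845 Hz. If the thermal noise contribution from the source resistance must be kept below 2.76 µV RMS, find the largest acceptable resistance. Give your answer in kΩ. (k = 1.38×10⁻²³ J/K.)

468 kΩ

T = 76 °C + 273.15 = 349.15 K
Johnson–Nyquist: V_n = √(4kTRB) ⇒ R = V_n² / (4kTB)
4kTB = 4 × 1.38×10⁻²³ × 349.15 × 8.45×10² = 1.63×10⁻¹⁷
R = (2.76×10⁻⁶)² / 1.63×10⁻¹⁷ = 4.68×10⁵ Ω = 468 kΩ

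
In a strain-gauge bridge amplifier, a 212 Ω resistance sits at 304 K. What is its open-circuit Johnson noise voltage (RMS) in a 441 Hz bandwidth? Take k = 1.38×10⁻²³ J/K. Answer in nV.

39.6 nV

V_n = √(4kTRB)
4kTRB = 4 × 1.38×10⁻²³ × 304 × 2.12×10² × 4.41×10² = 1.57×10⁻¹⁵ V²
V_n = √(1.57×10⁻¹⁵) = 3.96×10⁻⁸ V = 39.6 nV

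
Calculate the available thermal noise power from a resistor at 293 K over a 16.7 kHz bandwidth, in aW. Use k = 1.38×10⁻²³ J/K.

67.5 aW

P_n = kTB = 1.38×10⁻²³ × 293 × 1.67×10⁴ = 6.75×10⁻¹⁷ W = 67.5 aW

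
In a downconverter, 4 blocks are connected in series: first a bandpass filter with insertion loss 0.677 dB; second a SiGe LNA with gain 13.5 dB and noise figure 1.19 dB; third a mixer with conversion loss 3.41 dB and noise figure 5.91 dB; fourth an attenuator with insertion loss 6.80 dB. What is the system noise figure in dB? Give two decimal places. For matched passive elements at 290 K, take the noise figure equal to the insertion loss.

3.27 dB

Convert to linear (a loss of L dB is a gain of −L dB): F_i = 10^(NF_i/10), G_i = 10^(G_i,dB/10)
  Stage 1: F_1 = 10^(0.677/10) = 1.169, G_1 = 10^(−0.677/10) = 0.8557
  Stage 2: F_2 = 10^(1.19/10) = 1.315, G_2 = 10^(13.5/10) = 22.39
  Stage 3: F_3 = 10^(5.91/10) = 3.899, G_3 = 10^(−3.41/10) = 0.4560
  Stage 4: F_4 = 10^(6.80/10) = 4.786, G_4 = 10^(−6.80/10) = 0.2089
Friis cascade:
  F = 1.169 + (1.315 − 1)/0.8557 + (3.899 − 1)/19.16 + (4.786 − 1)/8.736 = 2.122
NF = 10 log₁₀(2.122) = 3.27 dB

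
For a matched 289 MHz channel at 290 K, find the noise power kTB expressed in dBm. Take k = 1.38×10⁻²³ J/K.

−89.4 dBm

P_n = kTB = 1.38×10⁻²³ × 290 × 2.89×10⁸ = 1.16×10⁻¹² W
In dBm: 10 log₁₀(1.16×10⁻¹² / 10⁻³) = −89.4 dBm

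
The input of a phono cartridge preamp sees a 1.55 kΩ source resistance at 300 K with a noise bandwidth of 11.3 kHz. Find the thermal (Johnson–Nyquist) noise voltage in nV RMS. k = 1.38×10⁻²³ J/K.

539 nV

V_n = √(4kTRB)
4kTRB = 4 × 1.38×10⁻²³ × 300 × 1.55×10³ × 1.13×10⁴ = 2.90×10⁻¹³ V²
V_n = √(2.90×10⁻¹³) = 5.39×10⁻⁷ V = 539 nV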